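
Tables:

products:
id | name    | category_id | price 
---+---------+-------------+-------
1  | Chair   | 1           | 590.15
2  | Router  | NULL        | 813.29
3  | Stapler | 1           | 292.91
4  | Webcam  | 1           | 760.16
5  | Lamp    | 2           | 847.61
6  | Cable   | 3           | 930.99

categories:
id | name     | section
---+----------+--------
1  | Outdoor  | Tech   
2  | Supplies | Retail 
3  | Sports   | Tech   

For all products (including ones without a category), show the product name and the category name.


LEFT JOIN keeps every row from products (the left table); where category_id has no match in categories, the category columns become NULL. Walk through each product:
  - product 1 (Chair): category_id=1 -> matches Outdoor
  - product 2 (Router): category_id=NULL, no match -> kept with NULL
  - product 3 (Stapler): category_id=1 -> matches Outdoor
  - product 4 (Webcam): category_id=1 -> matches Outdoor
  - product 5 (Lamp): category_id=2 -> matches Supplies
  - product 6 (Cable): category_id=3 -> matches Sports
All 6 rows appear; 1 has NULL category.

SQL:
SELECT a.name, b.name AS category
FROM products a
LEFT JOIN categories b ON a.category_id = b.id

Result:
name    | category
--------+---------
Chair   | Outdoor 
Router  | NULL    
Stapler | Outdoor 
Webcam  | Outdoor 
Lamp    | Supplies
Cable   | Sports  


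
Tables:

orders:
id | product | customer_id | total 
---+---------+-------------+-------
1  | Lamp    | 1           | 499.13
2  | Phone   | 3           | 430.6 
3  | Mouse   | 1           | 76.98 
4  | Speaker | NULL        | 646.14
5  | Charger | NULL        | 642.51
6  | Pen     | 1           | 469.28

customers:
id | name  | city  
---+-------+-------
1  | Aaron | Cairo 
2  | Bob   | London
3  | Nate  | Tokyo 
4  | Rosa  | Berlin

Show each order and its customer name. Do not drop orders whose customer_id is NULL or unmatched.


LEFT JOIN keeps every row from orders (the left table); where customer_id has no match in customers, the customer columns become NULL. Walk through each order:
  - order 1 (Lamp): customer_id=1 -> matches Aaron
  - order 2 (Phone): customer_id=3 -> matches Nate
  - order 3 (Mouse): customer_id=1 -> matches Aaron
  - order 4 (Speaker): customer_id=NULL, no match -> kept with NULL
  - order 5 (Charger): customer_id=NULL, no match -> kept with NULL
  - order 6 (Pen): customer_id=1 -> matches Aaron
All 6 rows appear; 2 have NULL customer.

SQL:
SELECT a.product, b.name AS customer
FROM orders a
LEFT JOIN customers b ON a.customer_id = b.id

Result:
product | customer
--------+---------
Lamp    | Aaron   
Phone   | Nate    
Mouse   | Aaron   
Speaker | NULL    
Charger | NULL    
Pen     | Aaron   


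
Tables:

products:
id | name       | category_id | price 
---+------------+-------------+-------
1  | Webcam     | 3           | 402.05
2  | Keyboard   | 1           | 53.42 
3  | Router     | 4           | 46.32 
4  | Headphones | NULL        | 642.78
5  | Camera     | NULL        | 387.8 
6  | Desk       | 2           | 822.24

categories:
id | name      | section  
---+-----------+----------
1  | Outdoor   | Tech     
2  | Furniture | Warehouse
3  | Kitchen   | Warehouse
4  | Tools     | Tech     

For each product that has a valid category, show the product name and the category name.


INNER JOIN keeps only products rows whose category_id matches an id in categories. Walk through each product:
  - product 1 (Webcam): category_id=3 -> matches Kitchen
  - product 2 (Keyboard): category_id=1 -> matches Outdoor
  - product 3 (Router): category_id=4 -> matches Tools
  - product 4 (Headphones): category_id=NULL, no match -> dropped
  - product 5 (Camera): category_id=NULL, no match -> dropped
  - product 6 (Desk): category_id=2 -> matches Furniture
So 2 of 6 rows are dropped.

SQL:
SELECT a.name, b.name AS category
FROM products a
INNER JOIN categories b ON a.category_id = b.id

Result:
name     | category 
---------+----------
Webcam   | Kitchen  
Keyboard | Outdoor  
Router   | Tools    
Desk     | Furniture


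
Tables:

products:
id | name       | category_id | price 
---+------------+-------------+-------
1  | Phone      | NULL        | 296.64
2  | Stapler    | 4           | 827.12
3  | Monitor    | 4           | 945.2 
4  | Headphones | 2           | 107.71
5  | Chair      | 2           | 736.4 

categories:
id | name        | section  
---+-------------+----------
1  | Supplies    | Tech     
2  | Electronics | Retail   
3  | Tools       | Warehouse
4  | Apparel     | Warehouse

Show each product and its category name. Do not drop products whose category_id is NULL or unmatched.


LEFT JOIN keeps every row from products (the left table); where category_id has no match in categories, the category columns become NULL. Walk through each product:
  - product 1 (Phone): category_id=NULL, no match -> kept with NULL
  - product 2 (Stapler): category_id=4 -> matches Apparel
  - product 3 (Monitor): category_id=4 -> matches Apparel
  - product 4 (Headphones): category_id=2 -> matches Electronics
  - product 5 (Chair): category_id=2 -> matches Electronics
All 5 rows appear; 1 has NULL category.

SQL:
SELECT a.name, b.name AS category
FROM products a
LEFT JOIN categories b ON a.category_id = b.id

Result:
name       | category   
-----------+------------
Phone      | NULL       
Stapler    | Apparel    
Monitor    | Apparel    
Headphones | Electronics
Chair      | Electronics


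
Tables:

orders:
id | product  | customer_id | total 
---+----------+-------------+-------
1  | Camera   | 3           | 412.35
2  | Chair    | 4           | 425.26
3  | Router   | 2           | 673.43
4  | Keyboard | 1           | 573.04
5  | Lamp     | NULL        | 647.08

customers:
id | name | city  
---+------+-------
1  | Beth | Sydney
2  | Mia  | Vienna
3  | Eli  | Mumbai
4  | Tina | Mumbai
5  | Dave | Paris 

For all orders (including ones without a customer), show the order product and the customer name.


LEFT JOIN keeps every row from orders (the left table); where customer_id has no match in customers, the customer columns become NULL. Walk through each order:
  - order 1 (Camera): customer_id=3 -> matches Eli
  - order 2 (Chair): customer_id=4 -> matches Tina
  - order 3 (Router): customer_id=2 -> matches Mia
  - order 4 (Keyboard): customer_id=1 -> matches Beth
  - order 5 (Lamp): customer_id=NULL, no match -> kept with NULL
All 5 rows appear; 1 has NULL customer.

SQL:
SELECT a.product, b.name AS customer
FROM orders a
LEFT JOIN customers b ON a.customer_id = b.id

Result:
product  | customer
---------+---------
Camera   | Eli     
Chair    | Tina    
Router   | Mia     
Keyboard | Beth    
Lamp     | NULL    


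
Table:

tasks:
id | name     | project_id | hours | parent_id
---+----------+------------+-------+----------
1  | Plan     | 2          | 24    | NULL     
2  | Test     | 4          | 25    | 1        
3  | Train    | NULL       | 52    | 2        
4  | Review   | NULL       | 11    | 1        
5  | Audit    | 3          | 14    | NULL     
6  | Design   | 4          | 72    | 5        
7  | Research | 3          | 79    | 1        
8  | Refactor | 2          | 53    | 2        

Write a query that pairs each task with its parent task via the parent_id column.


This is a self-join: tasks is joined to a second copy of itself, matching each row's parent_id to another row's id. Use LEFT JOIN so rows with parent_id=NULL are kept.
  - task 1 (Plan): parent_id=NULL -> NULL
  - task 2 (Test): parent_id=1 -> Plan
  - task 3 (Train): parent_id=2 -> Test
  - task 4 (Review): parent_id=1 -> Plan
  - task 5 (Audit): parent_id=NULL -> NULL
  - task 6 (Design): parent_id=5 -> Audit
  - task 7 (Research): parent_id=1 -> Plan
  - task 8 (Refactor): parent_id=2 -> Test

SQL:
SELECT a.name AS item, b.name AS parent
FROM tasks a
LEFT JOIN tasks b ON a.parent_id = b.id

Result:
item     | parent
---------+-------
Plan     | NULL  
Test     | Plan  
Train    | Test  
Review   | Plan  
Audit    | NULL  
Design   | Audit 
Research | Plan  
Refactor | Test  


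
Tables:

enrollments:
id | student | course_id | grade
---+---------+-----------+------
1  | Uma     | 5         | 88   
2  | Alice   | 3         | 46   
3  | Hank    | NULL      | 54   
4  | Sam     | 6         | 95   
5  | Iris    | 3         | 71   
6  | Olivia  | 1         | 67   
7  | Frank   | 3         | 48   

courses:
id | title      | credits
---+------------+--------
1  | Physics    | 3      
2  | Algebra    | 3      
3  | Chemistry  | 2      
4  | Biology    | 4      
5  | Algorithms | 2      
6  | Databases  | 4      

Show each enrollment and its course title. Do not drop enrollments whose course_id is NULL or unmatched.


LEFT JOIN keeps every row from enrollments (the left table); where course_id has no match in courses, the course columns become NULL. Walk through each enrollment:
  - enrollment 1 (Uma): course_id=5 -> matches Algorithms
  - enrollment 2 (Alice): course_id=3 -> matches Chemistry
  - enrollment 3 (Hank): course_id=NULL, no match -> kept with NULL
  - enrollment 4 (Sam): course_id=6 -> matches Databases
  - enrollment 5 (Iris): course_id=3 -> matches Chemistry
  - enrollment 6 (Olivia): course_id=1 -> matches Physics
  - enrollment 7 (Frank): course_id=3 -> matches Chemistry
All 7 rows appear; 1 has NULL course.

SQL:
SELECT a.student, b.title AS course
FROM enrollments a
LEFT JOIN courses b ON a.course_id = b.id

Result:
student | course    
--------+-----------
Uma     | Algorithms
Alice   | Chemistry 
Hank    | NULL      
Sam     | Databases 
Iris    | Chemistry 
Olivia  | Physics   
Frank   | Chemistry 


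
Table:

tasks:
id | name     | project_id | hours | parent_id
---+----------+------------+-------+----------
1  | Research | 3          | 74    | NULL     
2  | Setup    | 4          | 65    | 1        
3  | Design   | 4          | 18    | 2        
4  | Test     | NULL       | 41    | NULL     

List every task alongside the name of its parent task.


This is a self-join: tasks is joined to a second copy of itself, matching each row's parent_id to another row's id. Use LEFT JOIN so rows with parent_id=NULL are kept.
  - task 1 (Research): parent_id=NULL -> NULL
  - task 2 (Setup): parent_id=1 -> Research
  - task 3 (Design): parent_id=2 -> Setup
  - task 4 (Test): parent_id=NULL -> NULL

SQL:
SELECT a.name AS item, b.name AS parent
FROM tasks a
LEFT JOIN tasks b ON a.parent_id = b.id

Result:
item     | parent  
---------+---------
Research | NULL    
Setup    | Research
Design   | Setup   
Test     | NULL    


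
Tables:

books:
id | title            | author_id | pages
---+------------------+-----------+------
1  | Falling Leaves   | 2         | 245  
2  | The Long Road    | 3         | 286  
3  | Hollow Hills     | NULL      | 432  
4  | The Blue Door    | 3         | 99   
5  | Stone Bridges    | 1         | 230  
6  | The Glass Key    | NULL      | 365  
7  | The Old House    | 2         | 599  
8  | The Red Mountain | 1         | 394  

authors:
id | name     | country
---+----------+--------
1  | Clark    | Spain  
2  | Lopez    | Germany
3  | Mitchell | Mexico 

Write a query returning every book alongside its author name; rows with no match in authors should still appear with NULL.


LEFT JOIN keeps every row from books (the left table); where author_id has no match in authors, the author columns become NULL. Walk through each book:
  - book 1 (Falling Leaves): author_id=2 -> matches Lopez
  - book 2 (The Long Road): author_id=3 -> matches Mitchell
  - book 3 (Hollow Hills): author_id=NULL, no match -> kept with NULL
  - book 4 (The Blue Door): author_id=3 -> matches Mitchell
  - book 5 (Stone Bridges): author_id=1 -> matches Clark
  - book 6 (The Glass Key): author_id=NULL, no match -> kept with NULL
  - book 7 (The Old House): author_id=2 -> matches Lopez
  - book 8 (The Red Mountain): author_id=1 -> matches Clark
All 8 rows appear; 2 have NULL author.

SQL:
SELECT a.title, b.name AS author
FROM books a
LEFT JOIN authors b ON a.author_id = b.id

Result:
title            | author  
-----------------+---------
Falling Leaves   | Lopez   
The Long Road    | Mitchell
Hollow Hills     | NULL    
The Blue Door    | Mitchell
Stone Bridges    | Clark   
The Glass Key    | NULL    
The Old House    | Lopez   
The Red Mountain | Clark   


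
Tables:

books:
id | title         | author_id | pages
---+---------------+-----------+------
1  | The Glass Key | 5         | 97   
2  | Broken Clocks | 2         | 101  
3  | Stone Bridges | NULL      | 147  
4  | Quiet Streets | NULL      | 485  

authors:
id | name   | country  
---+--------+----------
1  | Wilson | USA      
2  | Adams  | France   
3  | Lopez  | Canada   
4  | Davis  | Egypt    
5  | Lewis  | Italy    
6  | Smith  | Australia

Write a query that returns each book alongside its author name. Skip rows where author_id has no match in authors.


INNER JOIN keeps only books rows whose author_id matches an id in authors. Walk through each book:
  - book 1 (The Glass Key): author_id=5 -> matches Lewis
  - book 2 (Broken Clocks): author_id=2 -> matches Adams
  - book 3 (Stone Bridges): author_id=NULL, no match -> dropped
  - book 4 (Quiet Streets): author_id=NULL, no match -> dropped
So 2 of 4 rows are dropped.

SQL:
SELECT a.title, b.name AS author
FROM books a
INNER JOIN authors b ON a.author_id = b.id

Result:
title         | author
--------------+-------
The Glass Key | Lewis 
Broken Clocks | Adams 


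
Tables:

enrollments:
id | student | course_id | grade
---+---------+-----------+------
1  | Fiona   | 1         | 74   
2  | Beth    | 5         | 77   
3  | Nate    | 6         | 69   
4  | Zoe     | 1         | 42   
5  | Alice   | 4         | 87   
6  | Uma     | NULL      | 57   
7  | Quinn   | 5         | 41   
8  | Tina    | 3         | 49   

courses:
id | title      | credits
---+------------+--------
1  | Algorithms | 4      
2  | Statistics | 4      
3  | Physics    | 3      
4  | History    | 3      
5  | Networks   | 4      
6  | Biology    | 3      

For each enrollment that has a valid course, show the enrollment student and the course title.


INNER JOIN keeps only enrollments rows whose course_id matches an id in courses. Walk through each enrollment:
  - enrollment 1 (Fiona): course_id=1 -> matches Algorithms
  - enrollment 2 (Beth): course_id=5 -> matches Networks
  - enrollment 3 (Nate): course_id=6 -> matches Biology
  - enrollment 4 (Zoe): course_id=1 -> matches Algorithms
  - enrollment 5 (Alice): course_id=4 -> matches History
  - enrollment 6 (Uma): course_id=NULL, no match -> dropped
  - enrollment 7 (Quinn): course_id=5 -> matches Networks
  - enrollment 8 (Tina): course_id=3 -> matches Physics
So 1 of 8 rows is dropped.

SQL:
SELECT a.student, b.title AS course
FROM enrollments a
INNER JOIN courses b ON a.course_id = b.id

Result:
student | course    
--------+-----------
Fiona   | Algorithms
Beth    | Networks  
Nate    | Biology   
Zoe     | Algorithms
Alice   | History   
Quinn   | Networks  
Tina    | Physics   


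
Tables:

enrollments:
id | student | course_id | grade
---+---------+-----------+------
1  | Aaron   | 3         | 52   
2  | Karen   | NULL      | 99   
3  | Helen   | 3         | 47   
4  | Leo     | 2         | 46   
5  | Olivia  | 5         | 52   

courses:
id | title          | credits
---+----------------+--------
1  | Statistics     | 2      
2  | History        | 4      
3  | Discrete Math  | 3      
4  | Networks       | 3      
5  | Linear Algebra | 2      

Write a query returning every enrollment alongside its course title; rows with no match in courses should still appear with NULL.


LEFT JOIN keeps every row from enrollments (the left table); where course_id has no match in courses, the course columns become NULL. Walk through each enrollment:
  - enrollment 1 (Aaron): course_id=3 -> matches Discrete Math
  - enrollment 2 (Karen): course_id=NULL, no match -> kept with NULL
  - enrollment 3 (Helen): course_id=3 -> matches Discrete Math
  - enrollment 4 (Leo): course_id=2 -> matches History
  - enrollment 5 (Olivia): course_id=5 -> matches Linear Algebra
All 5 rows appear; 1 has NULL course.

SQL:
SELECT a.student, b.title AS course
FROM enrollments a
LEFT JOIN courses b ON a.course_id = b.id

Result:
student | course        
--------+---------------
Aaron   | Discrete Math 
Karen   | NULL          
Helen   | Discrete Math 
Leo     | History       
Olivia  | Linear Algebra


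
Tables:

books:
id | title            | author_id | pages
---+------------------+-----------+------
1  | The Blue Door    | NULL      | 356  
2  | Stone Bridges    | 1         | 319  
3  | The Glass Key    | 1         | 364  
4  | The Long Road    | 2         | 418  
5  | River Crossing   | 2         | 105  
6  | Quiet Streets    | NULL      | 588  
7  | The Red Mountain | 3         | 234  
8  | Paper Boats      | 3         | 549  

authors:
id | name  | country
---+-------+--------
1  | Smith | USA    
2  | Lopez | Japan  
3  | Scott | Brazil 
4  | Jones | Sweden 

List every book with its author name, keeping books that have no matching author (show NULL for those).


LEFT JOIN keeps every row from books (the left table); where author_id has no match in authors, the author columns become NULL. Walk through each book:
  - book 1 (The Blue Door): author_id=NULL, no match -> kept with NULL
  - book 2 (Stone Bridges): author_id=1 -> matches Smith
  - book 3 (The Glass Key): author_id=1 -> matches Smith
  - book 4 (The Long Road): author_id=2 -> matches Lopez
  - book 5 (River Crossing): author_id=2 -> matches Lopez
  - book 6 (Quiet Streets): author_id=NULL, no match -> kept with NULL
  - book 7 (The Red Mountain): author_id=3 -> matches Scott
  - book 8 (Paper Boats): author_id=3 -> matches Scott
All 8 rows appear; 2 have NULL author.

SQL:
SELECT a.title, b.name AS author
FROM books a
LEFT JOIN authors b ON a.author_id = b.id

Result:
title            | author
-----------------+-------
The Blue Door    | NULL  
Stone Bridges    | Smith 
The Glass Key    | Smith 
The Long Road    | Lopez 
River Crossing   | Lopez 
Quiet Streets    | NULL  
The Red Mountain | Scott 
Paper Boats      | Scott 


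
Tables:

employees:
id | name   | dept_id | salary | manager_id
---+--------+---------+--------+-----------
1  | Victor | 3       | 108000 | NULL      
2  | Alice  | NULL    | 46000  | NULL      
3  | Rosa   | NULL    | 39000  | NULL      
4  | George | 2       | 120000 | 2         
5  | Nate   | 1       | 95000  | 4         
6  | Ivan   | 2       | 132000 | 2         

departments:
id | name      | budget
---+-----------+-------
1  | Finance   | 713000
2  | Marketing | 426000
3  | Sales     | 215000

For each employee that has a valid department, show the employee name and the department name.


INNER JOIN keeps only employees rows whose dept_id matches an id in departments. Walk through each employee:
  - employee 1 (Victor): dept_id=3 -> matches Sales
  - employee 2 (Alice): dept_id=NULL, no match -> dropped
  - employee 3 (Rosa): dept_id=NULL, no match -> dropped
  - employee 4 (George): dept_id=2 -> matches Marketing
  - employee 5 (Nate): dept_id=1 -> matches Finance
  - employee 6 (Ivan): dept_id=2 -> matches Marketing
So 2 of 6 rows are dropped.

SQL:
SELECT a.name, b.name AS department
FROM employees a
INNER JOIN departments b ON a.dept_id = b.id

Result:
name   | department
-------+-----------
Victor | Sales     
George | Marketing 
Nate   | Finance   
Ivan   | Marketing 


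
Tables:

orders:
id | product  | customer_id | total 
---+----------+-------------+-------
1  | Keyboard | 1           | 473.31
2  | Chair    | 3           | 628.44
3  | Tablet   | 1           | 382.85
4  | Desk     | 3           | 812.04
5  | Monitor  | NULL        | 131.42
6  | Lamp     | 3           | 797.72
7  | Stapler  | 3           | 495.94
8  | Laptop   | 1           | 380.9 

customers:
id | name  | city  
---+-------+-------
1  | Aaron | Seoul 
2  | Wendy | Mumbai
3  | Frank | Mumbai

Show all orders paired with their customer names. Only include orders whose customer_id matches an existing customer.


INNER JOIN keeps only orders rows whose customer_id matches an id in customers. Walk through each order:
  - order 1 (Keyboard): customer_id=1 -> matches Aaron
  - order 2 (Chair): customer_id=3 -> matches Frank
  - order 3 (Tablet): customer_id=1 -> matches Aaron
  - order 4 (Desk): customer_id=3 -> matches Frank
  - order 5 (Monitor): customer_id=NULL, no match -> dropped
  - order 6 (Lamp): customer_id=3 -> matches Frank
  - order 7 (Stapler): customer_id=3 -> matches Frank
  - order 8 (Laptop): customer_id=1 -> matches Aaron
So 1 of 8 rows is dropped.

SQL:
SELECT a.product, b.name AS customer
FROM orders a
INNER JOIN customers b ON a.customer_id = b.id

Result:
product  | customer
---------+---------
Keyboard | Aaron   
Chair    | Frank   
Tablet   | Aaron   
Desk     | Frank   
Lamp     | Frank   
Stapler  | Frank   
Laptop   | Aaron   


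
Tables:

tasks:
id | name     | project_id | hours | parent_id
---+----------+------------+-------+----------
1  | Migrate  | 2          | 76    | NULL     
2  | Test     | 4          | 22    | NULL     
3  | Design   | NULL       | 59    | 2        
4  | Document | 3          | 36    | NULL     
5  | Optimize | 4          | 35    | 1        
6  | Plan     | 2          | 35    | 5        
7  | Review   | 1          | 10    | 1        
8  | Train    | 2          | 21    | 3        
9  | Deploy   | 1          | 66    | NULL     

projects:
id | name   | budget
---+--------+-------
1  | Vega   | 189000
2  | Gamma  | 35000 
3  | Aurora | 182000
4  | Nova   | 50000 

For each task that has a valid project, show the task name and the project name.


INNER JOIN keeps only tasks rows whose project_id matches an id in projects. Walk through each task:
  - task 1 (Migrate): project_id=2 -> matches Gamma
  - task 2 (Test): project_id=4 -> matches Nova
  - task 3 (Design): project_id=NULL, no match -> dropped
  - task 4 (Document): project_id=3 -> matches Aurora
  - task 5 (Optimize): project_id=4 -> matches Nova
  - task 6 (Plan): project_id=2 -> matches Gamma
  - task 7 (Review): project_id=1 -> matches Vega
  - task 8 (Train): project_id=2 -> matches Gamma
  - task 9 (Deploy): project_id=1 -> matches Vega
So 1 of 9 rows is dropped.

SQL:
SELECT a.name, b.name AS project
FROM tasks a
INNER JOIN projects b ON a.project_id = b.id

Result:
name     | project
---------+--------
Migrate  | Gamma  
Test     | Nova   
Document | Aurora 
Optimize | Nova   
Plan     | Gamma  
Review   | Vega   
Train    | Gamma  
Deploy   | Vega   


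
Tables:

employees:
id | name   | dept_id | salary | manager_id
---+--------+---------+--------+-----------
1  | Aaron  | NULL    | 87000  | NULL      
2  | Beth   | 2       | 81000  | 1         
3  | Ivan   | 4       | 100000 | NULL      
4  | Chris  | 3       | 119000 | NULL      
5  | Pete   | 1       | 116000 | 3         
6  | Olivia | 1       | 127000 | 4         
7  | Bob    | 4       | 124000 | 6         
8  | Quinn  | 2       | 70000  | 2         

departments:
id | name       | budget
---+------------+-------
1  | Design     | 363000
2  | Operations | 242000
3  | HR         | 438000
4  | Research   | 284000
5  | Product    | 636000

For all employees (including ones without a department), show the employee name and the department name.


LEFT JOIN keeps every row from employees (the left table); where dept_id has no match in departments, the department columns become NULL. Walk through each employee:
  - employee 1 (Aaron): dept_id=NULL, no match -> kept with NULL
  - employee 2 (Beth): dept_id=2 -> matches Operations
  - employee 3 (Ivan): dept_id=4 -> matches Research
  - employee 4 (Chris): dept_id=3 -> matches HR
  - employee 5 (Pete): dept_id=1 -> matches Design
  - employee 6 (Olivia): dept_id=1 -> matches Design
  - employee 7 (Bob): dept_id=4 -> matches Research
  - employee 8 (Quinn): dept_id=2 -> matches Operations
All 8 rows appear; 1 has NULL department.

SQL:
SELECT a.name, b.name AS department
FROM employees a
LEFT JOIN departments b ON a.dept_id = b.id

Result:
name   | department
-------+-----------
Aaron  | NULL      
Beth   | Operations
Ivan   | Research  
Chris  | HR        
Pete   | Design    
Olivia | Design    
Bob    | Research  
Quinn  | Operations


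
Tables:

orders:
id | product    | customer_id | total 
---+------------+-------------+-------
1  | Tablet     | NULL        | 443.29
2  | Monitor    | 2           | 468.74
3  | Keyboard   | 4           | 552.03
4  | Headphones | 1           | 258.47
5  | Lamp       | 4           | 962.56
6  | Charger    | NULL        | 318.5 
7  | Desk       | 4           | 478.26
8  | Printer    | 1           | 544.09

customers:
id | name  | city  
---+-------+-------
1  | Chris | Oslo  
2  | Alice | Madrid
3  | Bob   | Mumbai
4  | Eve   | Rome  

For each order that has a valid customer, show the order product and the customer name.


INNER JOIN keeps only orders rows whose customer_id matches an id in customers. Walk through each order:
  - order 1 (Tablet): customer_id=NULL, no match -> dropped
  - order 2 (Monitor): customer_id=2 -> matches Alice
  - order 3 (Keyboard): customer_id=4 -> matches Eve
  - order 4 (Headphones): customer_id=1 -> matches Chris
  - order 5 (Lamp): customer_id=4 -> matches Eve
  - order 6 (Charger): customer_id=NULL, no match -> dropped
  - order 7 (Desk): customer_id=4 -> matches Eve
  - order 8 (Printer): customer_id=1 -> matches Chris
So 2 of 8 rows are dropped.

SQL:
SELECT a.product, b.name AS customer
FROM orders a
INNER JOIN customers b ON a.customer_id = b.id

Result:
product    | customer
-----------+---------
Monitor    | Alice   
Keyboard   | Eve     
Headphones | Chris   
Lamp       | Eve     
Desk       | Eve     
Printer    | Chris   


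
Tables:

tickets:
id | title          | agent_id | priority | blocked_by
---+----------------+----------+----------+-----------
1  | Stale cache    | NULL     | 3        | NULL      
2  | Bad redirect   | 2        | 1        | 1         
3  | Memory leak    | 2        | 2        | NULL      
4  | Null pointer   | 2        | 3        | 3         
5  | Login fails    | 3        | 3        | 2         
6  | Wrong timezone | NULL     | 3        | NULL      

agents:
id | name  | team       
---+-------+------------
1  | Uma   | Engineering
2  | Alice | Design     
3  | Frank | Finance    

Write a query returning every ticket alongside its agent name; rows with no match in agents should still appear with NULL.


LEFT JOIN keeps every row from tickets (the left table); where agent_id has no match in agents, the agent columns become NULL. Walk through each ticket:
  - ticket 1 (Stale cache): agent_id=NULL, no match -> kept with NULL
  - ticket 2 (Bad redirect): agent_id=2 -> matches Alice
  - ticket 3 (Memory leak): agent_id=2 -> matches Alice
  - ticket 4 (Null pointer): agent_id=2 -> matches Alice
  - ticket 5 (Login fails): agent_id=3 -> matches Frank
  - ticket 6 (Wrong timezone): agent_id=NULL, no match -> kept with NULL
All 6 rows appear; 2 have NULL agent.

SQL:
SELECT a.title, b.name AS agent
FROM tickets a
LEFT JOIN agents b ON a.agent_id = b.id

Result:
title          | agent
---------------+------
Stale cache    | NULL 
Bad redirect   | Alice
Memory leak    | Alice
Null pointer   | Alice
Login fails    | Frank
Wrong timezone | NULL 


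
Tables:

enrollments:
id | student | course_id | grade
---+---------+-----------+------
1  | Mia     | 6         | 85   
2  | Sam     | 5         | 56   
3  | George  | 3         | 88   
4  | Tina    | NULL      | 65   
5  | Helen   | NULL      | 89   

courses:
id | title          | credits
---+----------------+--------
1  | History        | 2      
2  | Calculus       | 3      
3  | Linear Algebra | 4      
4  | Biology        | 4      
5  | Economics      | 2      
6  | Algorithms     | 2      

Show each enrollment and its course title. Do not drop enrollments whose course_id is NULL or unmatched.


LEFT JOIN keeps every row from enrollments (the left table); where course_id has no match in courses, the course columns become NULL. Walk through each enrollment:
  - enrollment 1 (Mia): course_id=6 -> matches Algorithms
  - enrollment 2 (Sam): course_id=5 -> matches Economics
  - enrollment 3 (George): course_id=3 -> matches Linear Algebra
  - enrollment 4 (Tina): course_id=NULL, no match -> kept with NULL
  - enrollment 5 (Helen): course_id=NULL, no match -> kept with NULL
All 5 rows appear; 2 have NULL course.

SQL:
SELECT a.student, b.title AS course
FROM enrollments a
LEFT JOIN courses b ON a.course_id = b.id

Result:
student | course        
--------+---------------
Mia     | Algorithms    
Sam     | Economics     
George  | Linear Algebra
Tina    | NULL          
Helen   | NULL          


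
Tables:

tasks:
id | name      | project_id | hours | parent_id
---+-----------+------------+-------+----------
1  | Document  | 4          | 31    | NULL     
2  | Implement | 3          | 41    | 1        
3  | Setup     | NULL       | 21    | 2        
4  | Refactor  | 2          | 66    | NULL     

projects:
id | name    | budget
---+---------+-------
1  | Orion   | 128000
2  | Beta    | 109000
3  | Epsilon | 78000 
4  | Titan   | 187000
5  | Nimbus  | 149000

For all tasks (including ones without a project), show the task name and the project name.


LEFT JOIN keeps every row from tasks (the left table); where project_id has no match in projects, the project columns become NULL. Walk through each task:
  - task 1 (Document): project_id=4 -> matches Titan
  - task 2 (Implement): project_id=3 -> matches Epsilon
  - task 3 (Setup): project_id=NULL, no match -> kept with NULL
  - task 4 (Refactor): project_id=2 -> matches Beta
All 4 rows appear; 1 has NULL project.

SQL:
SELECT a.name, b.name AS project
FROM tasks a
LEFT JOIN projects b ON a.project_id = b.id

Result:
name      | project
----------+--------
Document  | Titan  
Implement | Epsilon
Setup     | NULL   
Refactor  | Beta   


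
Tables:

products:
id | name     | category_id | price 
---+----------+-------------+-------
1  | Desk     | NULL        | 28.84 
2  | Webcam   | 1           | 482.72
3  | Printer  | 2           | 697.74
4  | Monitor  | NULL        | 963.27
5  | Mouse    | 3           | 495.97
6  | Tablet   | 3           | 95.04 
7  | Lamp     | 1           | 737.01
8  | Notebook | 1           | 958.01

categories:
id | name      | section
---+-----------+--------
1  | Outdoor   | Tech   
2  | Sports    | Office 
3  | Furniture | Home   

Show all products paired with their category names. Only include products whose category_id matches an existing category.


INNER JOIN keeps only products rows whose category_id matches an id in categories. Walk through each product:
  - product 1 (Desk): category_id=NULL, no match -> dropped
  - product 2 (Webcam): category_id=1 -> matches Outdoor
  - product 3 (Printer): category_id=2 -> matches Sports
  - product 4 (Monitor): category_id=NULL, no match -> dropped
  - product 5 (Mouse): category_id=3 -> matches Furniture
  - product 6 (Tablet): category_id=3 -> matches Furniture
  - product 7 (Lamp): category_id=1 -> matches Outdoor
  - product 8 (Notebook): category_id=1 -> matches Outdoor
So 2 of 8 rows are dropped.

SQL:
SELECT a.name, b.name AS category
FROM products a
INNER JOIN categories b ON a.category_id = b.id

Result:
name     | category 
---------+----------
Webcam   | Outdoor  
Printer  | Sports   
Mouse    | Furniture
Tablet   | Furniture
Lamp     | Outdoor  
Notebook | Outdoor  


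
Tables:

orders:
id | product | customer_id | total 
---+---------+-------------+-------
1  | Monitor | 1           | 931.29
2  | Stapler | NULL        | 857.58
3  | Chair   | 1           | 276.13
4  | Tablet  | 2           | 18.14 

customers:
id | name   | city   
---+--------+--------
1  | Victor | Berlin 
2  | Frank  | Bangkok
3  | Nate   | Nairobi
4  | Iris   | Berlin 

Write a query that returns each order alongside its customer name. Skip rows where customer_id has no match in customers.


INNER JOIN keeps only orders rows whose customer_id matches an id in customers. Walk through each order:
  - order 1 (Monitor): customer_id=1 -> matches Victor
  - order 2 (Stapler): customer_id=NULL, no match -> dropped
  - order 3 (Chair): customer_id=1 -> matches Victor
  - order 4 (Tablet): customer_id=2 -> matches Frank
So 1 of 4 rows is dropped.

SQL:
SELECT a.product, b.name AS customer
FROM orders a
INNER JOIN customers b ON a.customer_id = b.id

Result:
product | customer
--------+---------
Monitor | Victor  
Chair   | Victor  
Tablet  | Frank   


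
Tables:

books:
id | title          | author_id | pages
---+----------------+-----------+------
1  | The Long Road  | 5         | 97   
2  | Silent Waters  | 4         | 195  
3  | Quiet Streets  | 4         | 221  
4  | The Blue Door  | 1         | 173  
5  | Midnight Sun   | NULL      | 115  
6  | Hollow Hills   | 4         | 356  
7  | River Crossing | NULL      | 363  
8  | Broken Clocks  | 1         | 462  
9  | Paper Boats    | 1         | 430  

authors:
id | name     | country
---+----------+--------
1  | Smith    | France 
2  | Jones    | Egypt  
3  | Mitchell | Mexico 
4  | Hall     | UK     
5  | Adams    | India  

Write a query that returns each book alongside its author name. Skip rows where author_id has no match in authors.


INNER JOIN keeps only books rows whose author_id matches an id in authors. Walk through each book:
  - book 1 (The Long Road): author_id=5 -> matches Adams
  - book 2 (Silent Waters): author_id=4 -> matches Hall
  - book 3 (Quiet Streets): author_id=4 -> matches Hall
  - book 4 (The Blue Door): author_id=1 -> matches Smith
  - book 5 (Midnight Sun): author_id=NULL, no match -> dropped
  - book 6 (Hollow Hills): author_id=4 -> matches Hall
  - book 7 (River Crossing): author_id=NULL, no match -> dropped
  - book 8 (Broken Clocks): author_id=1 -> matches Smith
  - book 9 (Paper Boats): author_id=1 -> matches Smith
So 2 of 9 rows are dropped.

SQL:
SELECT a.title, b.name AS author
FROM books a
INNER JOIN authors b ON a.author_id = b.id

Result:
title         | author
--------------+-------
The Long Road | Adams 
Silent Waters | Hall  
Quiet Streets | Hall  
The Blue Door | Smith 
Hollow Hills  | Hall  
Broken Clocks | Smith 
Paper Boats   | Smith 


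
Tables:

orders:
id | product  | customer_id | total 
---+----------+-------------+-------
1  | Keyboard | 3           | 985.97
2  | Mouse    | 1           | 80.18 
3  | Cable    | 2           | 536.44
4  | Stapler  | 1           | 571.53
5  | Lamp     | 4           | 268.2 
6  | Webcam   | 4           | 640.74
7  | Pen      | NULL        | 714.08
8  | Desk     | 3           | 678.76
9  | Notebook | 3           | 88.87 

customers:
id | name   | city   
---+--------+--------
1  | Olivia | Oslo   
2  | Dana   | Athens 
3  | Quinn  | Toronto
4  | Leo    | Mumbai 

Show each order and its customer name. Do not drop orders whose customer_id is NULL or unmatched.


LEFT JOIN keeps every row from orders (the left table); where customer_id has no match in customers, the customer columns become NULL. Walk through each order:
  - order 1 (Keyboard): customer_id=3 -> matches Quinn
  - order 2 (Mouse): customer_id=1 -> matches Olivia
  - order 3 (Cable): customer_id=2 -> matches Dana
  - order 4 (Stapler): customer_id=1 -> matches Olivia
  - order 5 (Lamp): customer_id=4 -> matches Leo
  - order 6 (Webcam): customer_id=4 -> matches Leo
  - order 7 (Pen): customer_id=NULL, no match -> kept with NULL
  - order 8 (Desk): customer_id=3 -> matches Quinn
  - order 9 (Notebook): customer_id=3 -> matches Quinn
All 9 rows appear; 1 has NULL customer.

SQL:
SELECT a.product, b.name AS customer
FROM orders a
LEFT JOIN customers b ON a.customer_id = b.id

Result:
product  | customer
---------+---------
Keyboard | Quinn   
Mouse    | Olivia  
Cable    | Dana    
Stapler  | Olivia  
Lamp     | Leo     
Webcam   | Leo     
Pen      | NULL    
Desk     | Quinn   
Notebook | Quinn   


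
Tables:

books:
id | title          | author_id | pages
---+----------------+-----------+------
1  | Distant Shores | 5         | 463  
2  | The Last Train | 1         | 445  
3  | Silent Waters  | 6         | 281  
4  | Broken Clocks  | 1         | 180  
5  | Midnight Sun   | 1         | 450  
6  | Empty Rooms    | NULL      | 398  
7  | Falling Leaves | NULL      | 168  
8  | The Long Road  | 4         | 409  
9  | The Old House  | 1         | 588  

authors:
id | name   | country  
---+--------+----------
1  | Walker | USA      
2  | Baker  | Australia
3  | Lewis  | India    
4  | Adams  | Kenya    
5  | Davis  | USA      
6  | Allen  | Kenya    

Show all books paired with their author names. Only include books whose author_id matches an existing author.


INNER JOIN keeps only books rows whose author_id matches an id in authors. Walk through each book:
  - book 1 (Distant Shores): author_id=5 -> matches Davis
  - book 2 (The Last Train): author_id=1 -> matches Walker
  - book 3 (Silent Waters): author_id=6 -> matches Allen
  - book 4 (Broken Clocks): author_id=1 -> matches Walker
  - book 5 (Midnight Sun): author_id=1 -> matches Walker
  - book 6 (Empty Rooms): author_id=NULL, no match -> dropped
  - book 7 (Falling Leaves): author_id=NULL, no match -> dropped
  - book 8 (The Long Road): author_id=4 -> matches Adams
  - book 9 (The Old House): author_id=1 -> matches Walker
So 2 of 9 rows are dropped.

SQL:
SELECT a.title, b.name AS author
FROM books a
INNER JOIN authors b ON a.author_id = b.id

Result:
title          | author
---------------+-------
Distant Shores | Davis 
The Last Train | Walker
Silent Waters  | Allen 
Broken Clocks  | Walker
Midnight Sun   | Walker
The Long Road  | Adams 
The Old House  | Walker


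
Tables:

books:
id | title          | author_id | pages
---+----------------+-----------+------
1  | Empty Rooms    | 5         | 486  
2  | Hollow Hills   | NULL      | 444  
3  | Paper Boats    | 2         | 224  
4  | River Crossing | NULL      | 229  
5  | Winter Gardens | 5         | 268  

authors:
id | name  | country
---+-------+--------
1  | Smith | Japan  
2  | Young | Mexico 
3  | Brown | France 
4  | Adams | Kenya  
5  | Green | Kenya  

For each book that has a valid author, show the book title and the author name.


INNER JOIN keeps only books rows whose author_id matches an id in authors. Walk through each book:
  - book 1 (Empty Rooms): author_id=5 -> matches Green
  - book 2 (Hollow Hills): author_id=NULL, no match -> dropped
  - book 3 (Paper Boats): author_id=2 -> matches Young
  - book 4 (River Crossing): author_id=NULL, no match -> dropped
  - book 5 (Winter Gardens): author_id=5 -> matches Green
So 2 of 5 rows are dropped.

SQL:
SELECT a.title, b.name AS author
FROM books a
INNER JOIN authors b ON a.author_id = b.id

Result:
title          | author
---------------+-------
Empty Rooms    | Green 
Paper Boats    | Young 
Winter Gardens | Green 


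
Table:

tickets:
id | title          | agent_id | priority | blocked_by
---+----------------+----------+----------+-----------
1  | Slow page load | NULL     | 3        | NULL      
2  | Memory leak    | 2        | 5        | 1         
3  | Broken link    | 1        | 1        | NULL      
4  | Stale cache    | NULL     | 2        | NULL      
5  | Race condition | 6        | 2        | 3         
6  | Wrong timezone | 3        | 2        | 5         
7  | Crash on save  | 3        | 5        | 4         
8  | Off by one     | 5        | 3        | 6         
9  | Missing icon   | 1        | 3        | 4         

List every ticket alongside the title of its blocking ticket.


This is a self-join: tickets is joined to a second copy of itself, matching each row's blocked_by to another row's id. Use LEFT JOIN so rows with blocked_by=NULL are kept.
  - ticket 1 (Slow page load): blocked_by=NULL -> NULL
  - ticket 2 (Memory leak): blocked_by=1 -> Slow page load
  - ticket 3 (Broken link): blocked_by=NULL -> NULL
  - ticket 4 (Stale cache): blocked_by=NULL -> NULL
  - ticket 5 (Race condition): blocked_by=3 -> Broken link
  - ticket 6 (Wrong timezone): blocked_by=5 -> Race condition
  - ticket 7 (Crash on save): blocked_by=4 -> Stale cache
  - ticket 8 (Off by one): blocked_by=6 -> Wrong timezone
  - ticket 9 (Missing icon): blocked_by=4 -> Stale cache

SQL:
SELECT a.title AS item, b.title AS blocked_by
FROM tickets a
LEFT JOIN tickets b ON a.blocked_by = b.id

Result:
item           | blocked_by    
---------------+---------------
Slow page load | NULL          
Memory leak    | Slow page load
Broken link    | NULL          
Stale cache    | NULL          
Race condition | Broken link   
Wrong timezone | Race condition
Crash on save  | Stale cache   
Off by one     | Wrong timezone
Missing icon   | Stale cache   
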